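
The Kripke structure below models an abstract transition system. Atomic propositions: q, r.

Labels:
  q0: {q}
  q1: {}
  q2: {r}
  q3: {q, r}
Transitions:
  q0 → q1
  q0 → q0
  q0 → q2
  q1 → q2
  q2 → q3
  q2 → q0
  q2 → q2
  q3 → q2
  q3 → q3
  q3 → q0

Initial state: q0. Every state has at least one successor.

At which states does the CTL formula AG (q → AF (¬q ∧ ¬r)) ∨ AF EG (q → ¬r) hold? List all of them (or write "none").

States satisfying q → AF (¬q ∧ ¬r): {q1, q2}.
States satisfying AG (q → AF (¬q ∧ ¬r)): ∅.
States satisfying EG (q → ¬r): {q0, q1, q2}.
States satisfying AF EG (q → ¬r): {q0, q1, q2}.
States satisfying AG (q → AF (¬q ∧ ¬r)) ∨ AF EG (q → ¬r): {q0, q1, q2}.

{q0, q1, q2}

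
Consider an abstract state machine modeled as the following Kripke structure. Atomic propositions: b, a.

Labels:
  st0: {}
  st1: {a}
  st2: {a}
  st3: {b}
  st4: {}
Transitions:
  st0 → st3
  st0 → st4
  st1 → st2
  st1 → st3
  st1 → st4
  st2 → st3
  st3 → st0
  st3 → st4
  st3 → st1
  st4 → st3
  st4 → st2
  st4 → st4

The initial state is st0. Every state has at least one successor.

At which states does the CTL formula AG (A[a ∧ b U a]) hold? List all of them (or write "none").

none

States satisfying A[a ∧ b U a]: {st1, st2}.
States satisfying AG (A[a ∧ b U a]): ∅.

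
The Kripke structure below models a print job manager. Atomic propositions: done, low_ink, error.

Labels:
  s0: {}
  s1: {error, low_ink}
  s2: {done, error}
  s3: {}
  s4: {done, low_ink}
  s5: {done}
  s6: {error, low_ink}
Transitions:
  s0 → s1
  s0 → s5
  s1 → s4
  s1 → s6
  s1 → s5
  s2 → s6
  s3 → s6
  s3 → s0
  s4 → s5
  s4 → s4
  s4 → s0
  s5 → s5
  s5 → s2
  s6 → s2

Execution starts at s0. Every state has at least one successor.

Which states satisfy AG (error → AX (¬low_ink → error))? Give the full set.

{s2, s5, s6}

States satisfying error → AX (¬low_ink → error): {s0, s2, s3, s4, s5, s6}.
States satisfying AG (error → AX (¬low_ink → error)): {s2, s5, s6}.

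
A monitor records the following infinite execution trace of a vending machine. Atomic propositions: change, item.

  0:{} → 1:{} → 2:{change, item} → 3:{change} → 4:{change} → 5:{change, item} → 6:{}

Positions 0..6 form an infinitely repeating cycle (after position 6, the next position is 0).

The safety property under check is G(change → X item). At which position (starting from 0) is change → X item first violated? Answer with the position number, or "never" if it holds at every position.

Check change → X item at each position in order: 0 ✓, 1 ✓.
At position 2 the labels are {change, item} and the next position 3 has {change}, so change → X item is false there. This is the first violation.

2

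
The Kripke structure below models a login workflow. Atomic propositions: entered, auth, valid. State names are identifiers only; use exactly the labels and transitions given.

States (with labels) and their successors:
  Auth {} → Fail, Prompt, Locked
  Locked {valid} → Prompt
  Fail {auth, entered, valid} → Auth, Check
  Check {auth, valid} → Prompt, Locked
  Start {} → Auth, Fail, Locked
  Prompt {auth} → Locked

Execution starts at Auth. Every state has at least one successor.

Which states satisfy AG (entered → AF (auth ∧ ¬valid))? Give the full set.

States satisfying entered → AF (auth ∧ ¬valid): {Auth, Locked, Check, Start, Prompt}.
States satisfying AG (entered → AF (auth ∧ ¬valid)): {Locked, Check, Prompt}.

{Locked, Check, Prompt}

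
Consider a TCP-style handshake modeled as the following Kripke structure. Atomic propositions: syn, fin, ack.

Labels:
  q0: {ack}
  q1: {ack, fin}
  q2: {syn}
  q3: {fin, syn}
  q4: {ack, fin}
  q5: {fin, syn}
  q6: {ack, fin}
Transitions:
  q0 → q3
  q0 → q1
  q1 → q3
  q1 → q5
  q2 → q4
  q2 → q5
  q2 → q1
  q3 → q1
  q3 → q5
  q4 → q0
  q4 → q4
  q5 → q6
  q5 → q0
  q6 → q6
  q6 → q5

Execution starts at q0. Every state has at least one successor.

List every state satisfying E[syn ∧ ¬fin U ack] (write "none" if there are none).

{q0, q1, q2, q4, q6}

States satisfying syn ∧ ¬fin: {q2}.
States satisfying ack: {q0, q1, q4, q6}.
States satisfying E[syn ∧ ¬fin U ack]: {q0, q1, q2, q4, q6}.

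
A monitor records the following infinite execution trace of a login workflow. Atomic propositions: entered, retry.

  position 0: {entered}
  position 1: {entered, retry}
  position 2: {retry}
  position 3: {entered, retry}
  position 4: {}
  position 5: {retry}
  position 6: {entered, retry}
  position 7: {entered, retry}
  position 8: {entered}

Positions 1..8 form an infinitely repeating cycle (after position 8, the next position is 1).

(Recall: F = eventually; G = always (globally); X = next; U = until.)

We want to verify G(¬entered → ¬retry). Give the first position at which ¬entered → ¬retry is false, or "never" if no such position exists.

Check ¬entered → ¬retry at each position in order: 0 ✓, 1 ✓.
At position 2 the labels are {retry}, so ¬entered → ¬retry is false there. This is the first violation.

2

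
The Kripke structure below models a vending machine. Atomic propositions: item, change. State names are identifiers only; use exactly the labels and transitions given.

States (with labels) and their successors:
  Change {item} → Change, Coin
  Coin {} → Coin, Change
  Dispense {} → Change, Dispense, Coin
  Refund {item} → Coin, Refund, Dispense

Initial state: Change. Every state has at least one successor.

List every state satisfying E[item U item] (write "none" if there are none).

{Change, Refund}

States satisfying item: {Change, Refund}.
States satisfying E[item U item]: {Change, Refund}.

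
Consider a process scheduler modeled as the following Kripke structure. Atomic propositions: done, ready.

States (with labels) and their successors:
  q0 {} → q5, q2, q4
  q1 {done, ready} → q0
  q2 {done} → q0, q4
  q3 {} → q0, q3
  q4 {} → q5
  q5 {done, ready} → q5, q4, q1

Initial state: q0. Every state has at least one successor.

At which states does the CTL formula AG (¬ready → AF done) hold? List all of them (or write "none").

{q0, q1, q2, q4, q5}

States satisfying ¬ready → AF done: {q0, q1, q2, q4, q5}.
States satisfying AG (¬ready → AF done): {q0, q1, q2, q4, q5}.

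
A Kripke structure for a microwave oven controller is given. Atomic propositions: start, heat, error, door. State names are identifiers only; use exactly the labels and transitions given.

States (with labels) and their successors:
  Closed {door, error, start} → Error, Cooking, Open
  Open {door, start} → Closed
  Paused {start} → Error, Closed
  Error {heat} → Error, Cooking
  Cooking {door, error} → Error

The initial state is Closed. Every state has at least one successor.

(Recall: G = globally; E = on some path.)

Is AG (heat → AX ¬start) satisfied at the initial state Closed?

States satisfying heat → AX ¬start: {Closed, Open, Paused, Error, Cooking}.
States satisfying AG (heat → AX ¬start): {Closed, Open, Paused, Error, Cooking}.
Every state reachable from Closed satisfies heat → AX ¬start.
Closed ∈ Sat(AG (heat → AX ¬start)).

Yes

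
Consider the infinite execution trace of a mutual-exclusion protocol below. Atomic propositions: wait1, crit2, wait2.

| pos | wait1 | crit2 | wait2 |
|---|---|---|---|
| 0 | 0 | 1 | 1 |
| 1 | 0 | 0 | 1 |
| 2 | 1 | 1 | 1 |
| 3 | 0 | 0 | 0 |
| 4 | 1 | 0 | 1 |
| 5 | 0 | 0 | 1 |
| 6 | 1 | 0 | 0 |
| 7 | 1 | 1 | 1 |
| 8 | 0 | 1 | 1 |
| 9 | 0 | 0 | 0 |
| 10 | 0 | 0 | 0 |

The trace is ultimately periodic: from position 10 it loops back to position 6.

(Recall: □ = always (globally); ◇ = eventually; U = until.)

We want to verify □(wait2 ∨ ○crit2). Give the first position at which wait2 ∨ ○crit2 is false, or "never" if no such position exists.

3

Check wait2 ∨ ○crit2 at each position in order: 0 ✓, 1 ✓, 2 ✓.
At position 3 the labels are {} and the next position 4 has {wait1, wait2}, so wait2 ∨ ○crit2 is false there. This is the first violation.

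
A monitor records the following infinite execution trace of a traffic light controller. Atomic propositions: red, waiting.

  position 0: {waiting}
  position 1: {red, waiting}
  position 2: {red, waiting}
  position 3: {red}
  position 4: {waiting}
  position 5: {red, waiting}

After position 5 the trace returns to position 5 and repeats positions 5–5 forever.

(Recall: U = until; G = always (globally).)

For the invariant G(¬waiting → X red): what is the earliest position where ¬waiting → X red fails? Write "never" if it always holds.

Check ¬waiting → X red at each position in order: 0 ✓, 1 ✓, 2 ✓.
At position 3 the labels are {red} and the next position 4 has {waiting}, so ¬waiting → X red is false there. This is the first violation.

3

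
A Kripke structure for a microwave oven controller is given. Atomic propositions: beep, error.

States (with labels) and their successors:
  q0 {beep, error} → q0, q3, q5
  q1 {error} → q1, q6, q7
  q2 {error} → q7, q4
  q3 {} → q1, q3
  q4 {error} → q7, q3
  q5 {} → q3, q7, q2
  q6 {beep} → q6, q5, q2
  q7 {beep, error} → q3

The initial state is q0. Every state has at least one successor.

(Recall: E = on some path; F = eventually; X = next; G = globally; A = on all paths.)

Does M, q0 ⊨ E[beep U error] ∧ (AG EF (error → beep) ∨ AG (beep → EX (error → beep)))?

States satisfying beep: {q0, q6, q7}.
States satisfying error: {q0, q1, q2, q4, q7}.
States satisfying E[beep U error]: {q0, q1, q2, q4, q6, q7}.
States satisfying EF (error → beep): {q0, q1, q2, q3, q4, q5, q6, q7}.
States satisfying AG EF (error → beep): {q0, q1, q2, q3, q4, q5, q6, q7}.
States satisfying beep → EX (error → beep): {q0, q1, q2, q3, q4, q5, q6, q7}.
States satisfying AG (beep → EX (error → beep)): {q0, q1, q2, q3, q4, q5, q6, q7}.
States satisfying E[beep U error] ∧ (AG EF (error → beep) ∨ AG (beep → EX (error → beep))): {q0, q1, q2, q4, q6, q7}.
q0 ∈ Sat(E[beep U error] ∧ (AG EF (error → beep) ∨ AG (beep → EX (error → beep)))).

Yes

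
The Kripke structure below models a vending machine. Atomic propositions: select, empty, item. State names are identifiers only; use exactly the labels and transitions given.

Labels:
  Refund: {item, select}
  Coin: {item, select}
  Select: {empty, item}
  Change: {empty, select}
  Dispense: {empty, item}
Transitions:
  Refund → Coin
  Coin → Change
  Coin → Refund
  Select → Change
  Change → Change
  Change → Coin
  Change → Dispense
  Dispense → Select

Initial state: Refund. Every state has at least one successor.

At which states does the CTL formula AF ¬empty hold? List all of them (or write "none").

{Refund, Coin}

States satisfying ¬empty: {Refund, Coin}.
States satisfying AF ¬empty: {Refund, Coin}.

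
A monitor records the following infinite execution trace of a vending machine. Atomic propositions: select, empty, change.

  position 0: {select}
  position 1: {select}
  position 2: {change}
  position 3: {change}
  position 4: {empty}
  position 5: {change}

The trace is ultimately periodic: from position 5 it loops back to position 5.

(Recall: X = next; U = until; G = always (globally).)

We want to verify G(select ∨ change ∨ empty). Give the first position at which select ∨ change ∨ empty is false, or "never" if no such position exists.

never

select ∨ change ∨ empty holds at every position 0..5, and those are all the positions the trace ever visits, so the invariant G(select ∨ change ∨ empty) is never violated.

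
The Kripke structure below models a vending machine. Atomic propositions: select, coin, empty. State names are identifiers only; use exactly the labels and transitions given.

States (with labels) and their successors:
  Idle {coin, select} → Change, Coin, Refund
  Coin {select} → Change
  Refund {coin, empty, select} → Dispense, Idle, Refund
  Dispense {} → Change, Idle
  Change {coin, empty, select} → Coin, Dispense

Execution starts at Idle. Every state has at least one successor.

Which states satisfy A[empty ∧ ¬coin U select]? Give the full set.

{Idle, Coin, Refund, Change}

States satisfying empty ∧ ¬coin: ∅.
States satisfying select: {Idle, Coin, Refund, Change}.
States satisfying A[empty ∧ ¬coin U select]: {Idle, Coin, Refund, Change}.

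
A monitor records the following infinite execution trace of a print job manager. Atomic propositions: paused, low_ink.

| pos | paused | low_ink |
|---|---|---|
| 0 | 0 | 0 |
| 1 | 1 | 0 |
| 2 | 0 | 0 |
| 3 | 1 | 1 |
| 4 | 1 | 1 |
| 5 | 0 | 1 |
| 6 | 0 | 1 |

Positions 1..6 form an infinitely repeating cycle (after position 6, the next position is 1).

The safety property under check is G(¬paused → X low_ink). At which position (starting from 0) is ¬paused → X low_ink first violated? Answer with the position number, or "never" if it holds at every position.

0

At position 0 the labels are {} and the next position 1 has {paused}, so ¬paused → X low_ink is false there. This is the first violation.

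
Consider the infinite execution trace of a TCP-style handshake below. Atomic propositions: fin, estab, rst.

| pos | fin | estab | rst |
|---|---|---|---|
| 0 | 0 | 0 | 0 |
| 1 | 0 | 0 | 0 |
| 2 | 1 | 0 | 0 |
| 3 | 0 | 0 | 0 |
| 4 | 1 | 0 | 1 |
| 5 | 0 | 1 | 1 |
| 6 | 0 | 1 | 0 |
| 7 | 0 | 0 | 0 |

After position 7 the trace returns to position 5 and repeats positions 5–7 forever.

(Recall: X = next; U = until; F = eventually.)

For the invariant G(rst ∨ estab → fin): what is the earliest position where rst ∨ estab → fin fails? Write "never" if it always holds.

5

Check rst ∨ estab → fin at each position in order: 0 ✓, 1 ✓, 2 ✓, 3 ✓, 4 ✓.
At position 5 the labels are {estab, rst}, so rst ∨ estab → fin is false there. This is the first violation.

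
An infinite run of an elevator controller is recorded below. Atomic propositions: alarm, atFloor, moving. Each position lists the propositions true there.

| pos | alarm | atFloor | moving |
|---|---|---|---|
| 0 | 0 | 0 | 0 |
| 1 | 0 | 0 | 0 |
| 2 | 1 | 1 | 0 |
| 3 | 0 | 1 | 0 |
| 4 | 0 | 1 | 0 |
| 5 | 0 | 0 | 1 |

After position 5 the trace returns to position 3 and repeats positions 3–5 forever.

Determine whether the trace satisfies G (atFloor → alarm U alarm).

No

atFloor → alarm U alarm must hold at every position from 0 onward. It fails at position 3, so G (atFloor → alarm U alarm) is false.
Positions where atFloor holds: 2, 3, 4.
Check alarm U alarm at each: 2→ok, 3→fails, 4→fails.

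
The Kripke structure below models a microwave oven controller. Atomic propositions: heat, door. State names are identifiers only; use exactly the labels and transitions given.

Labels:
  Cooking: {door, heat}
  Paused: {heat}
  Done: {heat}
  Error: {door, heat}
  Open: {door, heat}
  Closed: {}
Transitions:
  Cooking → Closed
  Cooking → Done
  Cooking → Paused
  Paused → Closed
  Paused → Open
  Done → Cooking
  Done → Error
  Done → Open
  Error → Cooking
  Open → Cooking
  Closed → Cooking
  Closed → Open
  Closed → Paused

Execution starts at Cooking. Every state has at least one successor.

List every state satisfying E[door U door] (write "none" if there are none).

{Cooking, Error, Open}

States satisfying door: {Cooking, Error, Open}.
States satisfying E[door U door]: {Cooking, Error, Open}.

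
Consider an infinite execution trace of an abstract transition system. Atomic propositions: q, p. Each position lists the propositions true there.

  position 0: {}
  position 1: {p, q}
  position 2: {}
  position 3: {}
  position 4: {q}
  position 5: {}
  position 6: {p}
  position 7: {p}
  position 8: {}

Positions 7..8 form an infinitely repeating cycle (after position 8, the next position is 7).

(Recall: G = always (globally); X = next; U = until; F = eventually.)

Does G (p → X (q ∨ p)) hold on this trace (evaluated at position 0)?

Does not hold

p → X (q ∨ p) must hold at every position from 0 onward. It fails at position 1, so G (p → X (q ∨ p)) is false.
Positions where p holds: 1, 6, 7.
Check X (q ∨ p) at each: 1→fails, 6→ok, 7→fails.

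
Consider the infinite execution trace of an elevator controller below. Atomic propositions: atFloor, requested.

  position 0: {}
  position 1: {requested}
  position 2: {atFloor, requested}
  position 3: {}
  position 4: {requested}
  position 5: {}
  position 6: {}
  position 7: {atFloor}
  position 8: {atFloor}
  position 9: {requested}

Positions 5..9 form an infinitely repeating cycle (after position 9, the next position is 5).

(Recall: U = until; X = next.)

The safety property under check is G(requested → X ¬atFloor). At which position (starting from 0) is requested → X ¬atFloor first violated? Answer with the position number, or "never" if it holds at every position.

1

Check requested → X ¬atFloor at each position in order: 0 ✓.
At position 1 the labels are {requested} and the next position 2 has {atFloor, requested}, so requested → X ¬atFloor is false there. This is the first violation.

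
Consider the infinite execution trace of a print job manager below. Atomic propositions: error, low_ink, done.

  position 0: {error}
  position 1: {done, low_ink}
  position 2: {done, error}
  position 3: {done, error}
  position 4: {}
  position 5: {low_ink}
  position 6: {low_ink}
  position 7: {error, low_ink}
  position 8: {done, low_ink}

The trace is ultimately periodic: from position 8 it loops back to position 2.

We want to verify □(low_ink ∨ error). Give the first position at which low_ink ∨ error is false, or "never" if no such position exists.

4

Check low_ink ∨ error at each position in order: 0 ✓, 1 ✓, 2 ✓, 3 ✓.
At position 4 the labels are {}, so low_ink ∨ error is false there. This is the first violation.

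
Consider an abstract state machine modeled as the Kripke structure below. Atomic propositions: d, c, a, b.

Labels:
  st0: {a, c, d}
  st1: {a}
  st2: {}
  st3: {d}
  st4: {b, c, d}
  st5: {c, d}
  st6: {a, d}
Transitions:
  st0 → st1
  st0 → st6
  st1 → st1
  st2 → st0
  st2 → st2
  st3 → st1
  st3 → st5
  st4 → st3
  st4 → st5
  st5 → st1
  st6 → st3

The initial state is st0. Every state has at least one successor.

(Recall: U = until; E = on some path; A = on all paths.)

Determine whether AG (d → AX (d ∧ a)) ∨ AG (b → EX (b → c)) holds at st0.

Satisfied

States satisfying d → AX (d ∧ a): {st1, st2}.
States satisfying AG (d → AX (d ∧ a)): {st1}.
States satisfying b → EX (b → c): {st0, st1, st2, st3, st4, st5, st6}.
States satisfying AG (b → EX (b → c)): {st0, st1, st2, st3, st4, st5, st6}.
States satisfying AG (d → AX (d ∧ a)) ∨ AG (b → EX (b → c)): {st0, st1, st2, st3, st4, st5, st6}.
st0 ∈ Sat(AG (d → AX (d ∧ a)) ∨ AG (b → EX (b → c))).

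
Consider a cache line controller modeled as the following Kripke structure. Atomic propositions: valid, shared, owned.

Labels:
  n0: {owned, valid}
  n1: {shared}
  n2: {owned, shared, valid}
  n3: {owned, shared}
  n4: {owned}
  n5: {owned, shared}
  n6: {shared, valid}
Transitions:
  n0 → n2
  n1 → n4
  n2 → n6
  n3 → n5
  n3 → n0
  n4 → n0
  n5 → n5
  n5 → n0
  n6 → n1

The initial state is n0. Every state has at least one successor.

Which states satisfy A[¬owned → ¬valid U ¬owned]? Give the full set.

{n0, n1, n2, n4, n6}

States satisfying ¬owned → ¬valid: {n0, n1, n2, n3, n4, n5}.
States satisfying ¬owned: {n1, n6}.
States satisfying A[¬owned → ¬valid U ¬owned]: {n0, n1, n2, n4, n6}.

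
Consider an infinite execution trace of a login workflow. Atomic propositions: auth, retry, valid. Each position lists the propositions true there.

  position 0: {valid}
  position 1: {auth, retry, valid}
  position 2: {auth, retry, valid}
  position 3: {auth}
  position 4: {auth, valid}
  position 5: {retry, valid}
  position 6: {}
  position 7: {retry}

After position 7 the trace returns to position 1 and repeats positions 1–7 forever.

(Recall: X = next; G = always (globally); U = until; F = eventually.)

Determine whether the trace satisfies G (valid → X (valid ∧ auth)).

Violated

valid → X (valid ∧ auth) must hold at every position from 0 onward. It fails at position 2, so G (valid → X (valid ∧ auth)) is false.
Positions where valid holds: 0, 1, 2, 4, 5.
Check X (valid ∧ auth) at each: 0→ok, 1→ok, 2→fails, 4→fails, 5→fails.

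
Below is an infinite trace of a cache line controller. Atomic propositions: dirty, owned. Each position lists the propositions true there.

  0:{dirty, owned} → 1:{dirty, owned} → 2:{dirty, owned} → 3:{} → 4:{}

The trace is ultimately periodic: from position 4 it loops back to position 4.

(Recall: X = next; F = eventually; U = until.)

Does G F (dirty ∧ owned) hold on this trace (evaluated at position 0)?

F (dirty ∧ owned) must hold at every position from 0 onward. It fails at position 3, so G F (dirty ∧ owned) is false.

No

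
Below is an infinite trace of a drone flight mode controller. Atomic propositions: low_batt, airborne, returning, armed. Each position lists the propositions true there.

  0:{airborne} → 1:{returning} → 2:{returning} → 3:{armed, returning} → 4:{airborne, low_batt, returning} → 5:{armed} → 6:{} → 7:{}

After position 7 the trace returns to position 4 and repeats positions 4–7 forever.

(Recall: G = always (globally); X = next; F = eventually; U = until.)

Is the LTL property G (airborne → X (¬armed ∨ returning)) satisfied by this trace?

airborne → X (¬armed ∨ returning) must hold at every position from 0 onward. It fails at position 4, so G (airborne → X (¬armed ∨ returning)) is false.
Positions where airborne holds: 0, 4.
Check X (¬armed ∨ returning) at each: 0→ok, 4→fails.

Violated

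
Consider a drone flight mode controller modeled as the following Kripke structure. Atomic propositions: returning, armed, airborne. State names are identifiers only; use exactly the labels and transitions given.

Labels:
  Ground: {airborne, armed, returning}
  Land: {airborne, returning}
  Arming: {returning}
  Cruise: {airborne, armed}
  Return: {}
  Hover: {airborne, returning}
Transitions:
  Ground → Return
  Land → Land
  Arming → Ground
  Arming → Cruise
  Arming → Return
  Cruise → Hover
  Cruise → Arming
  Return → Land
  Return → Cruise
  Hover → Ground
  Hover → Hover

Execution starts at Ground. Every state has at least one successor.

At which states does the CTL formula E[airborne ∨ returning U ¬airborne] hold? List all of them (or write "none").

States satisfying airborne ∨ returning: {Ground, Land, Arming, Cruise, Hover}.
States satisfying ¬airborne: {Arming, Return}.
States satisfying E[airborne ∨ returning U ¬airborne]: {Ground, Arming, Cruise, Return, Hover}.

{Ground, Arming, Cruise, Return, Hover}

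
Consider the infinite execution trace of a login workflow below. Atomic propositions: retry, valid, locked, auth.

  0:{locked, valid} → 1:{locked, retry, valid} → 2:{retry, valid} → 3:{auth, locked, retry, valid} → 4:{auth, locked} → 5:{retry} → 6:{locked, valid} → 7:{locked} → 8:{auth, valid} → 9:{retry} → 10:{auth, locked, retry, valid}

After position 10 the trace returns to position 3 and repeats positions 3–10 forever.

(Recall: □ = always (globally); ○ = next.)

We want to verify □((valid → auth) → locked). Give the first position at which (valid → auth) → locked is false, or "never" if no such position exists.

Check (valid → auth) → locked at each position in order: 0 ✓, 1 ✓, 2 ✓, 3 ✓, 4 ✓.
At position 5 the labels are {retry}, so (valid → auth) → locked is false there. This is the first violation.

5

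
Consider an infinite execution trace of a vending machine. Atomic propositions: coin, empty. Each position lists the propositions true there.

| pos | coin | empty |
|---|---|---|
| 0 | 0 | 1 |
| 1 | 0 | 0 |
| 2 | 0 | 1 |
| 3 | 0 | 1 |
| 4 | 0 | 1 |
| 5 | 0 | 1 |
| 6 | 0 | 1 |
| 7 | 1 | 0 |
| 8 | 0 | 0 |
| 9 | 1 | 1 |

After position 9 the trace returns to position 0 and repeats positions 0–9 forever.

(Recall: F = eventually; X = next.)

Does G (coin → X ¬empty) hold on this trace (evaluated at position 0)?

No

coin → X ¬empty must hold at every position from 0 onward. It fails at position 9, so G (coin → X ¬empty) is false.
Positions where coin holds: 7, 9.
Check X ¬empty at each: 7→ok, 9→fails.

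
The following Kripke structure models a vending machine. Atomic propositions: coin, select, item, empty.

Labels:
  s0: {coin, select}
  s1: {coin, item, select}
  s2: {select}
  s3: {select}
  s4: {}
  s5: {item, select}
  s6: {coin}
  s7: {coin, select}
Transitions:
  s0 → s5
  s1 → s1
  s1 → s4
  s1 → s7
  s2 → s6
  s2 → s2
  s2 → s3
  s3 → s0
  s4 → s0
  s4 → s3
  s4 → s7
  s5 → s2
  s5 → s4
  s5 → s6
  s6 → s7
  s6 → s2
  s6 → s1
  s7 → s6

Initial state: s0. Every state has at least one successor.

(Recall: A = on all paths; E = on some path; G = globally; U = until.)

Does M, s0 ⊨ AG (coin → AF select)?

States satisfying coin → AF select: {s0, s1, s2, s3, s4, s5, s6, s7}.
States satisfying AG (coin → AF select): {s0, s1, s2, s3, s4, s5, s6, s7}.
Every state reachable from s0 satisfies coin → AF select.
s0 ∈ Sat(AG (coin → AF select)).

Yes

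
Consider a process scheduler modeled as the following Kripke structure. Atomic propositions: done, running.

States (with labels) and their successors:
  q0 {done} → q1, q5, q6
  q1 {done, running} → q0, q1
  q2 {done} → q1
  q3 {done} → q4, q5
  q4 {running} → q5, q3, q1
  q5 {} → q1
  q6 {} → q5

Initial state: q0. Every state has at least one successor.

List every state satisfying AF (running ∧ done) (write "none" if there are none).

States satisfying running ∧ done: {q1}.
States satisfying AF (running ∧ done): {q0, q1, q2, q5, q6}.

{q0, q1, q2, q5, q6}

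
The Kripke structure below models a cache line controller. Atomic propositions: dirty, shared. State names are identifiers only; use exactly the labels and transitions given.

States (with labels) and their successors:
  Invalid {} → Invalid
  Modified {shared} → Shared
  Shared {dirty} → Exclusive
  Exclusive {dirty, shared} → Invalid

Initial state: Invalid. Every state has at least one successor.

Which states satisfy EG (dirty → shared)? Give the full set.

{Invalid, Exclusive}

States satisfying dirty → shared: {Invalid, Modified, Exclusive}.
States satisfying EG (dirty → shared): {Invalid, Exclusive}.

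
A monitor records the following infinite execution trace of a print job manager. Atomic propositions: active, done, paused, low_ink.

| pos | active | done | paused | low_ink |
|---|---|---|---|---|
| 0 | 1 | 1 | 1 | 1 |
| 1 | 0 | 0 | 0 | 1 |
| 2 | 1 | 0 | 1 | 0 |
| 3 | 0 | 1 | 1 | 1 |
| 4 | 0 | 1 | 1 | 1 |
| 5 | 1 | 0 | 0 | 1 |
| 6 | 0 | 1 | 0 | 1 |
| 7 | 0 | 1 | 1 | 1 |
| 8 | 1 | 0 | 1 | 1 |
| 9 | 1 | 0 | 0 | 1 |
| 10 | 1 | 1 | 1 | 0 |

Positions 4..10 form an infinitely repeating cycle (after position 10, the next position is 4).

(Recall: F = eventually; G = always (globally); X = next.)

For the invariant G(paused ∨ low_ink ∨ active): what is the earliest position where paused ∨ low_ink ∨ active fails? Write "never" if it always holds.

paused ∨ low_ink ∨ active holds at every position 0..10, and those are all the positions the trace ever visits, so the invariant G(paused ∨ low_ink ∨ active) is never violated.

never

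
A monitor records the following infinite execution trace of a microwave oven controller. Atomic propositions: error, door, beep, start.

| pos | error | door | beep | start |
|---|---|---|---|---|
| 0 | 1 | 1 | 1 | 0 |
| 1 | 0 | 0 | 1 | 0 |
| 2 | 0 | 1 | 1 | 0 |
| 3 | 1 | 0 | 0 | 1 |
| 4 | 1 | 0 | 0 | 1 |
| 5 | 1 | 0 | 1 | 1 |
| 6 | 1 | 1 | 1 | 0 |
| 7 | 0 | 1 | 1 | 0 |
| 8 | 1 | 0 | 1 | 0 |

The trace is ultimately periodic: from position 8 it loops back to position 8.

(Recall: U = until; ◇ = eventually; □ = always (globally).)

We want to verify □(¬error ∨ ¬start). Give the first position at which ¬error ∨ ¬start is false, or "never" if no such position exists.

3

Check ¬error ∨ ¬start at each position in order: 0 ✓, 1 ✓, 2 ✓.
At position 3 the labels are {error, start}, so ¬error ∨ ¬start is false there. This is the first violation.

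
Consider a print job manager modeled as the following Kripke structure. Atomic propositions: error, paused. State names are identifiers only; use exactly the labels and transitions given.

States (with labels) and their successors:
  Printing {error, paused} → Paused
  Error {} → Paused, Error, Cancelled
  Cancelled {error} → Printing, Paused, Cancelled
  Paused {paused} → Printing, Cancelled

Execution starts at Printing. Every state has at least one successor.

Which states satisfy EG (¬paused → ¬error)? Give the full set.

States satisfying ¬paused → ¬error: {Printing, Error, Paused}.
States satisfying EG (¬paused → ¬error): {Printing, Error, Paused}.

{Printing, Error, Paused}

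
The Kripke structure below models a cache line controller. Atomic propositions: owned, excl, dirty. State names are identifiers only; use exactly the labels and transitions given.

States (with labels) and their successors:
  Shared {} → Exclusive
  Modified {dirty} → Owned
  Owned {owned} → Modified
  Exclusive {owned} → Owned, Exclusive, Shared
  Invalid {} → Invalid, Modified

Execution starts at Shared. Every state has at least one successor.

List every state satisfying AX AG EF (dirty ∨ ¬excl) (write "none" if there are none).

States satisfying AG EF (dirty ∨ ¬excl): {Shared, Modified, Owned, Exclusive, Invalid}.
States satisfying AX AG EF (dirty ∨ ¬excl): {Shared, Modified, Owned, Exclusive, Invalid}.

{Shared, Modified, Owned, Exclusive, Invalid}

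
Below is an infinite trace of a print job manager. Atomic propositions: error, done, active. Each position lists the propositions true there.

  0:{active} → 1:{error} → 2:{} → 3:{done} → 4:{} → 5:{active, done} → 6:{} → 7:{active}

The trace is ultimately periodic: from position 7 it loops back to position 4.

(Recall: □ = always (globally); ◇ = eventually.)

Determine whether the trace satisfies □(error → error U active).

error → error U active must hold at every position from 0 onward. It fails at position 1, so □(error → error U active) is false.
Positions where error holds: 1.
Check error U active at each: 1→fails.

Does not hold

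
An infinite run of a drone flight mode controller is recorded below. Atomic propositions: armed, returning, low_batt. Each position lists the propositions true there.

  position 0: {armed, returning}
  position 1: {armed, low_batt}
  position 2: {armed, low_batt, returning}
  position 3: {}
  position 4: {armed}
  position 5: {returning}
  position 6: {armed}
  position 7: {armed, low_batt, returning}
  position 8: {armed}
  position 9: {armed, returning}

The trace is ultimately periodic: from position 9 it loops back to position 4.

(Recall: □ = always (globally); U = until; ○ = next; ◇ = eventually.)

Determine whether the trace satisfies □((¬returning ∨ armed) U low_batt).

Violated

(¬returning ∨ armed) U low_batt must hold at every position from 0 onward. It fails at position 3, so □((¬returning ∨ armed) U low_batt) is false.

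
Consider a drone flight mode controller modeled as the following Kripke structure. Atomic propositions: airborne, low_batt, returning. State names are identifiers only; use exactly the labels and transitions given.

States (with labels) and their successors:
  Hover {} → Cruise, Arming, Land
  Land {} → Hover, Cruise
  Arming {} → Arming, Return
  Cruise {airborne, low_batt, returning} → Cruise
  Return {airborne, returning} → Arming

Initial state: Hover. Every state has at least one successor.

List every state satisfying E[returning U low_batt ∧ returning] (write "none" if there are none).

{Cruise}

States satisfying returning: {Cruise, Return}.
States satisfying low_batt ∧ returning: {Cruise}.
States satisfying E[returning U low_batt ∧ returning]: {Cruise}.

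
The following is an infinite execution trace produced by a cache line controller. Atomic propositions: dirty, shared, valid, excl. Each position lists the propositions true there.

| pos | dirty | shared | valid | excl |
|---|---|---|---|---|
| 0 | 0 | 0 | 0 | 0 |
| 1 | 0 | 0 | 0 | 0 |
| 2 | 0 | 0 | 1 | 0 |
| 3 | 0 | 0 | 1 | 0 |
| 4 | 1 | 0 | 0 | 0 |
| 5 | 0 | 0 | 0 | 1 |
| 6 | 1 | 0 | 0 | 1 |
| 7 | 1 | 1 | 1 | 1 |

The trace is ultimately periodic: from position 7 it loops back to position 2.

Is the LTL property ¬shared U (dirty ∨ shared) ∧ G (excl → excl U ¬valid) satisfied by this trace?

Does not hold

Walking from position 0: dirty ∨ shared first holds at position 4, and ¬shared holds at every earlier position along the way, so ¬shared U (dirty ∨ shared) holds.
excl → excl U ¬valid must hold at every position from 0 onward. It fails at position 7, so G (excl → excl U ¬valid) is false.
Positions where excl holds: 5, 6, 7.
Check excl U ¬valid at each: 5→ok, 6→ok, 7→fails.
At position 0: ¬shared U (dirty ∨ shared) is true; G (excl → excl U ¬valid) is false; so ¬shared U (dirty ∨ shared) ∧ G (excl → excl U ¬valid) is false.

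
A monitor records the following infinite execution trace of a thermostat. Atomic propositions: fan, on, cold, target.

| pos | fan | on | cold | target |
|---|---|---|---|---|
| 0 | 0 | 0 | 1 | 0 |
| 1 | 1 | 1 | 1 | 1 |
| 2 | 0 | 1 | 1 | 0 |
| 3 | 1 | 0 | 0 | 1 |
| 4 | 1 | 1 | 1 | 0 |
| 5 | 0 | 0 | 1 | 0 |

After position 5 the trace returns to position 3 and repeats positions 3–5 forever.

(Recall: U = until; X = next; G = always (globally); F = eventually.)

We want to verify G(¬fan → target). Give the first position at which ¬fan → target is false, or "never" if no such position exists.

At position 0 the labels are {cold}, so ¬fan → target is false there. This is the first violation.

0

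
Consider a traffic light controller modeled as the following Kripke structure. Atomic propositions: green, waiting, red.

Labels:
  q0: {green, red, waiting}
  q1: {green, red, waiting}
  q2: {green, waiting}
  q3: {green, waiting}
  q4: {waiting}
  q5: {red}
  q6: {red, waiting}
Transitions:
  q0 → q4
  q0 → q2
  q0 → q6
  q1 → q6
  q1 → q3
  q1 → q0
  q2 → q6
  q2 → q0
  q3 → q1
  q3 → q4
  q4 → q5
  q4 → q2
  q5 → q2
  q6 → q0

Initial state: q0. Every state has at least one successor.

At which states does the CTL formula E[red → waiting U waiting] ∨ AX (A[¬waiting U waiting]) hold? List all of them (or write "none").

States satisfying red → waiting: {q0, q1, q2, q3, q4, q6}.
States satisfying waiting: {q0, q1, q2, q3, q4, q6}.
States satisfying E[red → waiting U waiting]: {q0, q1, q2, q3, q4, q6}.
States satisfying A[¬waiting U waiting]: {q0, q1, q2, q3, q4, q5, q6}.
States satisfying AX (A[¬waiting U waiting]): {q0, q1, q2, q3, q4, q5, q6}.
States satisfying E[red → waiting U waiting] ∨ AX (A[¬waiting U waiting]): {q0, q1, q2, q3, q4, q5, q6}.

{q0, q1, q2, q3, q4, q5, q6}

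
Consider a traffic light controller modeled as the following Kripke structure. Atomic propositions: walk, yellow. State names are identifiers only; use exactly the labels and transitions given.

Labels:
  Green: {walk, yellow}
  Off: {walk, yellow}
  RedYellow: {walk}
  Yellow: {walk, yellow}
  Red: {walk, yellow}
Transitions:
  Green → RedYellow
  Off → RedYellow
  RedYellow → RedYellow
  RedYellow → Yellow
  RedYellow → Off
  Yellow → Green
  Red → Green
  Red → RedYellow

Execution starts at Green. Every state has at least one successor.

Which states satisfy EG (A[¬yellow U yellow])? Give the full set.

States satisfying A[¬yellow U yellow]: {Green, Off, Yellow, Red}.
States satisfying EG (A[¬yellow U yellow]): ∅.

none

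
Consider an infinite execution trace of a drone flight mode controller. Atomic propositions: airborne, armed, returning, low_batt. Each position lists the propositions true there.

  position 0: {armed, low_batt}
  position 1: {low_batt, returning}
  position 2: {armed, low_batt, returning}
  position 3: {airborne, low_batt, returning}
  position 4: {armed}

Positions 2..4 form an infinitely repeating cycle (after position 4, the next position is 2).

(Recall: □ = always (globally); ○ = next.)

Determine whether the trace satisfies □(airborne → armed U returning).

airborne → armed U returning holds at every position 0..4, and those are all positions ever visited, so □(airborne → armed U returning) holds.
Positions where airborne holds: 3.
Check armed U returning at each: 3→ok.

Satisfied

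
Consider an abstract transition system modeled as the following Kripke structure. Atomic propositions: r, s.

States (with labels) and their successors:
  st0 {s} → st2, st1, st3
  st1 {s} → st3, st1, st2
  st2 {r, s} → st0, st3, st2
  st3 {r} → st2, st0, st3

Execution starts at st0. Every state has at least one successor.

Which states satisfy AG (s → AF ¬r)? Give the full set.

States satisfying s → AF ¬r: {st0, st1, st3}.
States satisfying AG (s → AF ¬r): ∅.

none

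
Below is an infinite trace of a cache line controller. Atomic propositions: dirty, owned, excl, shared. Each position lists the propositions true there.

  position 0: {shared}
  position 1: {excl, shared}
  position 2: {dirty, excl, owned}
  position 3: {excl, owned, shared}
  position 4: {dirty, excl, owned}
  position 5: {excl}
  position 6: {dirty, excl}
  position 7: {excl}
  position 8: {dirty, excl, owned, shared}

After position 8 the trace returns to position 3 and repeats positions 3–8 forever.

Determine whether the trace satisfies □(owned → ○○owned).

Does not hold

owned → ○○owned must hold at every position from 0 onward. It fails at position 3, so □(owned → ○○owned) is false.
Positions where owned holds: 2, 3, 4, 8.
Check ○○owned at each: 2→ok, 3→fails, 4→fails, 8→ok.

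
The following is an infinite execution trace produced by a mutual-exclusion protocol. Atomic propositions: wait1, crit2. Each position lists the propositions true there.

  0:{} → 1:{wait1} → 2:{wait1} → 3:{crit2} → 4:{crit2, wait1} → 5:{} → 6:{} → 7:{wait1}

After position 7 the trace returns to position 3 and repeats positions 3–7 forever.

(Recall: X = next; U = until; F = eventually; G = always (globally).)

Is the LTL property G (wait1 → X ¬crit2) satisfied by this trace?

Does not hold

wait1 → X ¬crit2 must hold at every position from 0 onward. It fails at position 2, so G (wait1 → X ¬crit2) is false.
Positions where wait1 holds: 1, 2, 4, 7.
Check X ¬crit2 at each: 1→ok, 2→fails, 4→ok, 7→fails.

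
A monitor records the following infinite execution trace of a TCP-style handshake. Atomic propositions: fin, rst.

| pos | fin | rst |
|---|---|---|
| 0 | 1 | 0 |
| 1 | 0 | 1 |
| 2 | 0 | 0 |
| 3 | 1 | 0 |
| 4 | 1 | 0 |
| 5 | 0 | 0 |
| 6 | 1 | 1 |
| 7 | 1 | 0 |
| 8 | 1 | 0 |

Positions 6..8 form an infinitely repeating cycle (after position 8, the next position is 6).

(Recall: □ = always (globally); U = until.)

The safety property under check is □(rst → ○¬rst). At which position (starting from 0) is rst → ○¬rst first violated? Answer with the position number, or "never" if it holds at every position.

rst → ○¬rst holds at every position 0..8, and those are all the positions the trace ever visits, so the invariant □(rst → ○¬rst) is never violated.

never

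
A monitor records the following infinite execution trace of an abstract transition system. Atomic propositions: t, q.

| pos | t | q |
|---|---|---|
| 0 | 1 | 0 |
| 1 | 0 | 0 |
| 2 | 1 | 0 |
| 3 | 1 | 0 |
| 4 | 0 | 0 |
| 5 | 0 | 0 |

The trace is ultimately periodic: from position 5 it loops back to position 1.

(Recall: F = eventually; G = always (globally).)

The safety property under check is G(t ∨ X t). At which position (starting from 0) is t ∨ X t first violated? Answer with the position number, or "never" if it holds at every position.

4

Check t ∨ X t at each position in order: 0 ✓, 1 ✓, 2 ✓, 3 ✓.
At position 4 the labels are {} and the next position 5 has {}, so t ∨ X t is false there. This is the first violation.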